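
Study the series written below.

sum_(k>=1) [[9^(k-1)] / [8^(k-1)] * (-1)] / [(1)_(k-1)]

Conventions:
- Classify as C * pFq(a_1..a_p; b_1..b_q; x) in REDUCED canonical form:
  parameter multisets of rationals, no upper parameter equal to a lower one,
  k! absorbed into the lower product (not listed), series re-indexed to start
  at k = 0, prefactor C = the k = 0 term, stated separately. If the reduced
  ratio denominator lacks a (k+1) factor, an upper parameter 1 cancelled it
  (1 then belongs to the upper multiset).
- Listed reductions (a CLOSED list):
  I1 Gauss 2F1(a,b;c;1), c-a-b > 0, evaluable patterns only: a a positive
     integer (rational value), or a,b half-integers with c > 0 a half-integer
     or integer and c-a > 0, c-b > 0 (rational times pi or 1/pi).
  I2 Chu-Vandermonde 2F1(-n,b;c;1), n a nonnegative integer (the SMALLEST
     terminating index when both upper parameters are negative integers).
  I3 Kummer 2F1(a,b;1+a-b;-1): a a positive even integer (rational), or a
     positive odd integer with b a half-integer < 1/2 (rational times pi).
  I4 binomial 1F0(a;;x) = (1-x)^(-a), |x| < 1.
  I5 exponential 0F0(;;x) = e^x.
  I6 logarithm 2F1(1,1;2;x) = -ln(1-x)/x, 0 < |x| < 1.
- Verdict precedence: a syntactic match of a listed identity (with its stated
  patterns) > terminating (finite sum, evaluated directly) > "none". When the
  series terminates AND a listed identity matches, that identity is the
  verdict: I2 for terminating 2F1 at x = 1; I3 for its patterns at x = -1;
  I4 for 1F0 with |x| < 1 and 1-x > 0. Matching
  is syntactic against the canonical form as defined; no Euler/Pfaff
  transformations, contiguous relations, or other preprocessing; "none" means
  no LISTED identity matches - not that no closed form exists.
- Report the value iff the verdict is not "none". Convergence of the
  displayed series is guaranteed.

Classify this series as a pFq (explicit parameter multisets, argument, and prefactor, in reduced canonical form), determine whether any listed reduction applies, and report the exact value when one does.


The series (x = 9/8) is 0F0: upper {-}, lower {-}, prefactor -1. Verdict: the exponential series (I5) fires (the 0F0 exponential series at x = 9/8). Value: (-1) * e^(9/8).

Key observation: x = (9/8) and the two geometric factors (C = -1) combine into one argument.
Consecutive-term ratio: r(k) = (9/8) * 1 / [(k+1)] - rational in k. x = (9/8); t_0 = -1; negate the roots.


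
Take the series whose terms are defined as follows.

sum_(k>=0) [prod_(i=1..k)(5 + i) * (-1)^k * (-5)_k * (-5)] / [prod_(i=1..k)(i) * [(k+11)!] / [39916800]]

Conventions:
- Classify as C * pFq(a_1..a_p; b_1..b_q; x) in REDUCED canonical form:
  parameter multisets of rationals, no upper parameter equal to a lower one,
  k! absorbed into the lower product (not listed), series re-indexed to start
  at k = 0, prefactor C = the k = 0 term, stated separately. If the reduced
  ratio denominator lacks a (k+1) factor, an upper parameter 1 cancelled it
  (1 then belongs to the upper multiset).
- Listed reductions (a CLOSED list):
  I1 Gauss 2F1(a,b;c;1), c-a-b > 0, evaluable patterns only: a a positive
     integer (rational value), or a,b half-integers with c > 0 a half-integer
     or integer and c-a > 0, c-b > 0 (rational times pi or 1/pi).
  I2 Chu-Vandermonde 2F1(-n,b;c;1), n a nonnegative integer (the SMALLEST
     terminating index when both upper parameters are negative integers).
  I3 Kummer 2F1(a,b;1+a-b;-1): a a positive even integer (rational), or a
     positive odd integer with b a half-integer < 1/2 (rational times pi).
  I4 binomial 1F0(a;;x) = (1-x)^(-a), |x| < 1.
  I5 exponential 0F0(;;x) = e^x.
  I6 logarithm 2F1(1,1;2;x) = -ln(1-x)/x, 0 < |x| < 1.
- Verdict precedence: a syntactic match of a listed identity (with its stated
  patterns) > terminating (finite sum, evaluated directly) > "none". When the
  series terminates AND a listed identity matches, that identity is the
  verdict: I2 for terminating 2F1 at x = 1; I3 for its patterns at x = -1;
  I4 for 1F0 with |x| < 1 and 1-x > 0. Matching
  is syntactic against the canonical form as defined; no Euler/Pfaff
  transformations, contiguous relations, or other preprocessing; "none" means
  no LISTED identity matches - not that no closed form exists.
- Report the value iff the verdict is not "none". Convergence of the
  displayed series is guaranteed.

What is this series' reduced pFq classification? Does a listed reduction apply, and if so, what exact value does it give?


Reduced: x = -1, 2F1, upper = {-5, 6}, lower = {12}, C = -5. Verdict: the Kummer evaluation I3 fires (x = -1; c = 12 equals 1+a-b for upper {-5, 6}: listed pattern). Its exact value is -165/4.

Key step: with t_0 = -5, the denominator's factorial ratio (C = -5, x = -1) is a lower Pochhammer.
Step ratio: r(k) = (-1) * (k-5) (k+6) / [(k+12) (k+1)] - rational in k. x = (-1); t_0 = -5; negate the roots.


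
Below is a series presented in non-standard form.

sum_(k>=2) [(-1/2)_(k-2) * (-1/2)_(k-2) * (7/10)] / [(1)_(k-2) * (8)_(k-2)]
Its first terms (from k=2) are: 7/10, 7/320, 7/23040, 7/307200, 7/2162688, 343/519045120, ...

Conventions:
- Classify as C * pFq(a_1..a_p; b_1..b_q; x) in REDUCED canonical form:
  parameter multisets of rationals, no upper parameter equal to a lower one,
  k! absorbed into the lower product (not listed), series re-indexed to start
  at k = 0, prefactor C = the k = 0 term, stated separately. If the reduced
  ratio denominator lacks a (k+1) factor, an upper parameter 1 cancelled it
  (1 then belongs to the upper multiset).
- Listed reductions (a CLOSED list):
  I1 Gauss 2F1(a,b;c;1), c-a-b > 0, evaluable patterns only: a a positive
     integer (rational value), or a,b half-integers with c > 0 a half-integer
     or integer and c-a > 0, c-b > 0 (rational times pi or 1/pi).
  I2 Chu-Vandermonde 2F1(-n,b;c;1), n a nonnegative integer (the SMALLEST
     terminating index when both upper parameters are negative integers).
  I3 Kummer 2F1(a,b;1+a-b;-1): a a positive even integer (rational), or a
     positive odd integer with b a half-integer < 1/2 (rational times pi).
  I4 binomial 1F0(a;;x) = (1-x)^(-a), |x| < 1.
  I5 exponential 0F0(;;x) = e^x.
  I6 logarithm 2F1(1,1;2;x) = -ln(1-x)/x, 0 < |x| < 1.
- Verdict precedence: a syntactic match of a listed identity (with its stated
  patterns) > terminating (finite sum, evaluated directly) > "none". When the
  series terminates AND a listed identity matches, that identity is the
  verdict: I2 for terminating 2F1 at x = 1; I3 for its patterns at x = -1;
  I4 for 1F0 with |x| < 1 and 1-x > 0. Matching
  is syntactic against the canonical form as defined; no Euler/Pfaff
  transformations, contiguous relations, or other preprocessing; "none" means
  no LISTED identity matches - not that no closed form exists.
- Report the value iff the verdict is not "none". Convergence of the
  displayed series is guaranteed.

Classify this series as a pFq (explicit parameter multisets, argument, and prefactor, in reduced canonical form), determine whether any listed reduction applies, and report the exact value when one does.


At argument 1: a 2F1 with upper {-1/2, -1/2}, lower {8}, scaled by C = 7/10. Verdict: this is Gauss (I1, half-integer pattern) (x = 1; upper {-1/2, -1/2} half-integers, c = 8 in the evaluable pattern). Exact value: (469762048/207046125) / pi.

Structural cue: from the first term 7/10: (1)_k (prefactor 7/10) is k! itself.
Term ratio: r(k) = 1 * (k-1/2) (k-1/2) / [(k+8) (k+1)] - rational in k, leading ratio 1; with t_0 = 7/10, classification follows.


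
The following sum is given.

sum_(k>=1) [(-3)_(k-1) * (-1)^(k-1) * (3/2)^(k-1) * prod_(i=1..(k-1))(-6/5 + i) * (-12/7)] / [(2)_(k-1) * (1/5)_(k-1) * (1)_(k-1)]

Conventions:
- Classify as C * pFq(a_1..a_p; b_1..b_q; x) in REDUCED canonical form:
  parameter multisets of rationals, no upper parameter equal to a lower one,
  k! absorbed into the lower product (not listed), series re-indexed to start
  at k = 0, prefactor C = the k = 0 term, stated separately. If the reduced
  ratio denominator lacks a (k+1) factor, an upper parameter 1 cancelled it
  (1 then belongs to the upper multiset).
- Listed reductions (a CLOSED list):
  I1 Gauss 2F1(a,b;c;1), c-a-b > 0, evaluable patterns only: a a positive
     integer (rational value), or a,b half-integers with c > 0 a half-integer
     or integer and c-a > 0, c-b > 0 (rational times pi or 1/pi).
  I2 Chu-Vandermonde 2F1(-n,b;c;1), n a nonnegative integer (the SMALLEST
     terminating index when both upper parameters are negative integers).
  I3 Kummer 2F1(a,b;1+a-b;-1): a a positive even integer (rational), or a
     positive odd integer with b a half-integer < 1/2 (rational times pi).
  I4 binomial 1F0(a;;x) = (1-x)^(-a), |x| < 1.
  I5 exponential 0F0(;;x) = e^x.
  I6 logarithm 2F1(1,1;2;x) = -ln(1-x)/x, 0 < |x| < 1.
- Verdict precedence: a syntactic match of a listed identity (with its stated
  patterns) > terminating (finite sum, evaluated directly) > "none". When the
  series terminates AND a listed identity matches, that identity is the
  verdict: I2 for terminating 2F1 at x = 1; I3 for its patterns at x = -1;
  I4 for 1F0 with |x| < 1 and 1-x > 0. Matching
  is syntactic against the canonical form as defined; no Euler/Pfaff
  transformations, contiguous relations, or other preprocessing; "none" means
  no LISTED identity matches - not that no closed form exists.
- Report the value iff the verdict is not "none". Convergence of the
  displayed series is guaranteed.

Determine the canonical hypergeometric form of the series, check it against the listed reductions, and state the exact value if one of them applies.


This is -12/7 * 2F2(-3, -1/5; 1/5, 2; -3/2) in reduced canonical form. Verdict: terminating - no listed pattern fits, but -3 in the upper list cuts the series at k = 3; direct evaluation. Hence: 2193/616.

Structural cue: x = (-3/2) and the (-1)^k factor (C = -12/7, x = -3/2) folds into the argument's sign.
Adjacent-term ratio: r(k) = (-3/2) * (k-3) (k-1/5) / [(k+1/5) (k+2) (k+1)] - rational in k, leading ratio (-3/2); with t_0 = -12/7, classification follows.


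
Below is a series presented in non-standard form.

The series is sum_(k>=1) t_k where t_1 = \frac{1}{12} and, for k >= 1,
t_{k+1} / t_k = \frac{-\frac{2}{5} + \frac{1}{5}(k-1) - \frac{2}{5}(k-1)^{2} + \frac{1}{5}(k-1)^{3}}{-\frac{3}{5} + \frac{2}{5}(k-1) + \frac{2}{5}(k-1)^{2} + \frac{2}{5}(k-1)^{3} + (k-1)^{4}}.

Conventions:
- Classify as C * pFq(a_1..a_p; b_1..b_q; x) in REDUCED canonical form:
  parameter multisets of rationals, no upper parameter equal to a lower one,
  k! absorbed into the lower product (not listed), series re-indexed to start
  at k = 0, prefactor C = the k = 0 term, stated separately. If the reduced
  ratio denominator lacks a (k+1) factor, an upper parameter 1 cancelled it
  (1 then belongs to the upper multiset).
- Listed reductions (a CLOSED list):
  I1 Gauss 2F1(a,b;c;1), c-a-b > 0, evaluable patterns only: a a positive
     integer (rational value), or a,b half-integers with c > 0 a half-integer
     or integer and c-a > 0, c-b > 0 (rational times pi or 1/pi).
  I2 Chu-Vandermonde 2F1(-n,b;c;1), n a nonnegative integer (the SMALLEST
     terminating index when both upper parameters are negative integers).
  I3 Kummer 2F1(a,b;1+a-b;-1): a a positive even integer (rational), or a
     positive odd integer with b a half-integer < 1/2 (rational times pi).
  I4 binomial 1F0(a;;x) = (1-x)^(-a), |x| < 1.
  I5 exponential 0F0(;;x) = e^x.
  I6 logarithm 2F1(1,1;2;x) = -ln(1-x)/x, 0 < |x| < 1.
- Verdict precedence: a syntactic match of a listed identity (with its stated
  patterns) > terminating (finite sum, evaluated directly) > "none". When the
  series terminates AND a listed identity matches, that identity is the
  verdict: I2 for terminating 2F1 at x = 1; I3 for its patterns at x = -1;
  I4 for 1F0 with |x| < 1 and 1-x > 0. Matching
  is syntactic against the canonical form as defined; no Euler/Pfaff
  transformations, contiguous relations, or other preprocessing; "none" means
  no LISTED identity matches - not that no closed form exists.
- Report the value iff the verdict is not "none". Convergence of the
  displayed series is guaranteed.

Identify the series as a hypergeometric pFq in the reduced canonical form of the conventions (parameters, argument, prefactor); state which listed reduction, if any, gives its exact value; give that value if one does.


At argument \frac{1}{5}: a 1F1 with upper {-2}, lower {-\frac{3}{5}}, scaled by C = \frac{1}{12}. Verdict: terminating. (-2)_k vanishes past k = 2, leaving a 3-term sum, computed directly. Exact value: \frac{1}{8}.

Key step: with t_0 = \frac{1}{12}, the ratio is unreduced: k^2 + 1 divides both sides (C = 1/12).
Term ratio: r(k) = \frac{1}{5} * (k-2) / [(k-\frac{3}{5}) (k+1)] ; factor over Q: parameters, x = \frac{1}{5}, and C = \frac{1}{12}.


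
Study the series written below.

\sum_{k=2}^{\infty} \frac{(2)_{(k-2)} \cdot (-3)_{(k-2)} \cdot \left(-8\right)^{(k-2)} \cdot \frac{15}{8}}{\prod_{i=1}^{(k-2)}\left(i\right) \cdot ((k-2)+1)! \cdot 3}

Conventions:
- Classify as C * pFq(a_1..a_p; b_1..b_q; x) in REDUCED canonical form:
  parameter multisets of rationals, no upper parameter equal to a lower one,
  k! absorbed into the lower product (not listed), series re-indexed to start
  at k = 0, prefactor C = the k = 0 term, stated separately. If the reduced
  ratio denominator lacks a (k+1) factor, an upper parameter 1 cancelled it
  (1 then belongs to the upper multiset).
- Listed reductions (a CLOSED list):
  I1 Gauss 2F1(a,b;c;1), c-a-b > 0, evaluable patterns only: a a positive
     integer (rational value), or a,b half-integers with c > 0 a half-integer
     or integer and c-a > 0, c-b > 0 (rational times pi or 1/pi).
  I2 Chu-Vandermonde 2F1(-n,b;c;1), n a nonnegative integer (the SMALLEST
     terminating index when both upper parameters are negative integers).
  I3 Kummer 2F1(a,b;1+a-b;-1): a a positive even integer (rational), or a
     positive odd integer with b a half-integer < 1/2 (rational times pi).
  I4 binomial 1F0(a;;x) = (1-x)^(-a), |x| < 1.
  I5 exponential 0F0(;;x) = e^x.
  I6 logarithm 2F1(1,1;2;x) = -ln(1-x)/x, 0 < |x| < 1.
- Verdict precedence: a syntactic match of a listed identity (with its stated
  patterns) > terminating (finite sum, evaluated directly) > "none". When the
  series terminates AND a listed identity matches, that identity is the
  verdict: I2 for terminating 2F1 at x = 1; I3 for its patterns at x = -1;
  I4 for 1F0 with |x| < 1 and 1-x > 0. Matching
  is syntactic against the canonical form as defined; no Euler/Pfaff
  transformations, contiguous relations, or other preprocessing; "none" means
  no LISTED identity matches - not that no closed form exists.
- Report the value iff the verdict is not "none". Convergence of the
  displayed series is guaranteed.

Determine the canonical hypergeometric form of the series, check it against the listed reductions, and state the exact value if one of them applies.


x = -8 here; the reduced form reads 1F0, upper {-3}, lower {-}, C = \frac{5}{8}. Verdict: terminating (-3 upstairs). 4 nonzero terms in all; added directly. Exact value: \frac{3645}{8}.

Structural cue: t_0 = \frac{5}{8} here, and the constant factors (prefactor 5/8) combine into one prefactor.
Step ratio: r(k) = -8 * (k-3) / [(k+1)] - poly over poly, x = -8 from leading terms; C = \frac{5}{8} at k = 0.


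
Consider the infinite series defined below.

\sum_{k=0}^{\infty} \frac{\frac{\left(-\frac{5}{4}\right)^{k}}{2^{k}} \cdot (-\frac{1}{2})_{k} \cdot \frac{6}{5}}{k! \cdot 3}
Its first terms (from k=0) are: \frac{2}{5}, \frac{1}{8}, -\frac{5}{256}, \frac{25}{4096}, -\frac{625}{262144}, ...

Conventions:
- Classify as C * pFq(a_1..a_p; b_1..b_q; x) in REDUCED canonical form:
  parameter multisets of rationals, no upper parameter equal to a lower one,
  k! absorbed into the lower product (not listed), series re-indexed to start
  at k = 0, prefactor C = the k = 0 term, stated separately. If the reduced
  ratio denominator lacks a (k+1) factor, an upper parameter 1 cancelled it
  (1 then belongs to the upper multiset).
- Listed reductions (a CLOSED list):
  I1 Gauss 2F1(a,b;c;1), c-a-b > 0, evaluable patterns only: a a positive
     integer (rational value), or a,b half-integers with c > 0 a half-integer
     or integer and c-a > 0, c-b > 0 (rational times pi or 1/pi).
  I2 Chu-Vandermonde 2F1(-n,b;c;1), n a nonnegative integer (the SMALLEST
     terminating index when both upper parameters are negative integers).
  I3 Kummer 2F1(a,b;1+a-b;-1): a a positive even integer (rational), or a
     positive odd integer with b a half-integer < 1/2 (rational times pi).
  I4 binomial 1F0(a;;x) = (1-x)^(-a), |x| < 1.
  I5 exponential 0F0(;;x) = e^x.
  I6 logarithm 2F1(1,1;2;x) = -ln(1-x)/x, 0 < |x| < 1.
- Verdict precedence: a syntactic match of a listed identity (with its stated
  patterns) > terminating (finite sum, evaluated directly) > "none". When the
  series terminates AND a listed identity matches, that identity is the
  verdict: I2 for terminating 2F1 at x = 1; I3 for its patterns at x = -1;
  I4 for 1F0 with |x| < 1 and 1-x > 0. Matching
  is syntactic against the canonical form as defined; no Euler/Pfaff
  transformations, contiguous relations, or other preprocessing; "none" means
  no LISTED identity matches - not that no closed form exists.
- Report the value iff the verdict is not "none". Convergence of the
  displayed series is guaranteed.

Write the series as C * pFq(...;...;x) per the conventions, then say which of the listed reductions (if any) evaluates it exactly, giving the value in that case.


Prefactor \frac{2}{5}, argument -\frac{5}{8}: 1F0 with upper {-\frac{1}{2}} over lower {-}. Verdict: this is binomial (I4) (the 1F0 binomial series: exponent 1/2, x = -\frac{5}{8}). Its exact value is \frac{2}{5} \cdot \left(\frac{13}{8}\right)^{\frac{1}{2}}.

First insight: x = -\frac{5}{8} and the constant factors (C = 2/5, x = -5/8) combine into one prefactor.
Consecutive-term ratio: r(k) = -\frac{5}{8} * (k-\frac{1}{2}) / [(k+1)] - rational in k, leading ratio -\frac{5}{8}; with t_0 = \frac{2}{5}, classification follows.


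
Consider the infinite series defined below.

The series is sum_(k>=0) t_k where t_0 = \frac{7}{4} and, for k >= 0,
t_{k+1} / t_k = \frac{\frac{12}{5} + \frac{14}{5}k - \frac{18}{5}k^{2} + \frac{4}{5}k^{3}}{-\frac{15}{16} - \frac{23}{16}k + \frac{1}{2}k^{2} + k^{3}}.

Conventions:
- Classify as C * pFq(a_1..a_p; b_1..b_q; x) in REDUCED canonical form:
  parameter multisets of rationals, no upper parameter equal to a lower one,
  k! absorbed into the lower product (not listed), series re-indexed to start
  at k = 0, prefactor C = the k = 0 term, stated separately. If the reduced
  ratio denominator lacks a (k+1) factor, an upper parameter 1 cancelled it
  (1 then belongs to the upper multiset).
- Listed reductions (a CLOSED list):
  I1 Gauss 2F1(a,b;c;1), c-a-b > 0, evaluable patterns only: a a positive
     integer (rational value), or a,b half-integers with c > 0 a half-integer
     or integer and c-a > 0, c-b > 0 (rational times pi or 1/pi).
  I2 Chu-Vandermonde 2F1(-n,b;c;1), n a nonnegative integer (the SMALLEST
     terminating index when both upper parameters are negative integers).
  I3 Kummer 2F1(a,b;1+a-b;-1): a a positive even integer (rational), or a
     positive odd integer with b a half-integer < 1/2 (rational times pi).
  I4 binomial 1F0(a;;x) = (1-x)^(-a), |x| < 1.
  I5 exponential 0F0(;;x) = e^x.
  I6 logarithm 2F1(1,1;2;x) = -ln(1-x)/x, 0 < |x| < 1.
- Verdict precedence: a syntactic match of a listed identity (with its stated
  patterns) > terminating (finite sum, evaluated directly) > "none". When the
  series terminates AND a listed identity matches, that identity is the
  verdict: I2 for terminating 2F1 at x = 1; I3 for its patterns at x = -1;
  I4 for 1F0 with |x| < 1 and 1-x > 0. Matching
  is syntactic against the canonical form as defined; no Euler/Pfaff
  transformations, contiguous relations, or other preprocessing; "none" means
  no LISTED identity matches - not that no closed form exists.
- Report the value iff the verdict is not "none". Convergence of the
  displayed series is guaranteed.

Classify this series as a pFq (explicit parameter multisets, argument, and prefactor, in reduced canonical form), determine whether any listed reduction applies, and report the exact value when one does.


This is \frac{7}{4} * 3F2(-3, -2, \frac{1}{2}; -\frac{5}{4}, \frac{3}{4}; \frac{4}{5}) in reduced canonical form. Verdict: terminating. (-2)_k vanishes past k = 2, leaving a 3-term sum, computed directly. Exact value: \frac{4779}{500}.

The tell: from the first term \frac{7}{4}: factor the ratio over Q (prefactor 7/4): negated roots = parameters.
Adjacent-term ratio: r(k) = \frac{4}{5} * (k-3) (k-2) (k+\frac{1}{2}) / [(k-\frac{5}{4}) (k+\frac{3}{4}) (k+1)] - rational; roots negated = parameters, x = \frac{4}{5}, C = \frac{7}{4}.


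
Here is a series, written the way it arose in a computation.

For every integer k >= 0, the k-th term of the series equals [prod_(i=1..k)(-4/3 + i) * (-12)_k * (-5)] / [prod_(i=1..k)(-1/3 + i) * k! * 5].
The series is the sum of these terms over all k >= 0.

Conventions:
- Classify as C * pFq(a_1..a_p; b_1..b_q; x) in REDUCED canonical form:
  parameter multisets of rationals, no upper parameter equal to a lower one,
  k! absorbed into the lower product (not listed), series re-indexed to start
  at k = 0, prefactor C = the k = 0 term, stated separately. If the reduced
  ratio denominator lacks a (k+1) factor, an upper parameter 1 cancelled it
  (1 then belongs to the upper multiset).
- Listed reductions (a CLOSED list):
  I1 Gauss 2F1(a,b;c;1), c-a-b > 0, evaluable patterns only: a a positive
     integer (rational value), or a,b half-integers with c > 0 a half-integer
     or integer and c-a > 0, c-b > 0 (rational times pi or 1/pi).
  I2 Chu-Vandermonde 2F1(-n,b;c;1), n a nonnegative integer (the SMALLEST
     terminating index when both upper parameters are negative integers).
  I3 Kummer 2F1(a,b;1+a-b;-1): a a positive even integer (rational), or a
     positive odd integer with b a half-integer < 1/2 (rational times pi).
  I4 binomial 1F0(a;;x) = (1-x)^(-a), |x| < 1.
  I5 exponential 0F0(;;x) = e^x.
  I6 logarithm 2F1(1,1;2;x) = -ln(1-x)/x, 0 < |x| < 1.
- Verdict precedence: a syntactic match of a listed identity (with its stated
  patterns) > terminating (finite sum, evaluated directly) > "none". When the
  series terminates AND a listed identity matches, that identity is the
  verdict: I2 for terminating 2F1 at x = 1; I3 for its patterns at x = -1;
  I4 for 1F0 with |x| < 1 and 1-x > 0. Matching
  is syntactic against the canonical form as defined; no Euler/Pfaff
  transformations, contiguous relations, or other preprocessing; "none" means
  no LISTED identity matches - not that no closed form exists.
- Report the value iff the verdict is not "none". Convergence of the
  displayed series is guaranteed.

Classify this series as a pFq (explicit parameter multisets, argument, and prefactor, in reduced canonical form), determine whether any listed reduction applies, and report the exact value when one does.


The tell: t_0 = -1 here, and the lower running product (prefactor -1) is a rising factorial.
Term ratio: r(k) = 1 * (k-12) (k-1/3) / [(k+2/3) (k+1)] - poly over poly, x = 1 from leading terms; C = -1 at k = 0.

x = 1 here; the reduced form reads 2F1, upper {-12, -1/3}, lower {2/3}, C = -1. Verdict: this is Chu-Vandermonde (I2) (terminating 2F1 at x = 1 with n = 12, b = -1/3, c = 2/3). Exact value: -129140163/41273960.


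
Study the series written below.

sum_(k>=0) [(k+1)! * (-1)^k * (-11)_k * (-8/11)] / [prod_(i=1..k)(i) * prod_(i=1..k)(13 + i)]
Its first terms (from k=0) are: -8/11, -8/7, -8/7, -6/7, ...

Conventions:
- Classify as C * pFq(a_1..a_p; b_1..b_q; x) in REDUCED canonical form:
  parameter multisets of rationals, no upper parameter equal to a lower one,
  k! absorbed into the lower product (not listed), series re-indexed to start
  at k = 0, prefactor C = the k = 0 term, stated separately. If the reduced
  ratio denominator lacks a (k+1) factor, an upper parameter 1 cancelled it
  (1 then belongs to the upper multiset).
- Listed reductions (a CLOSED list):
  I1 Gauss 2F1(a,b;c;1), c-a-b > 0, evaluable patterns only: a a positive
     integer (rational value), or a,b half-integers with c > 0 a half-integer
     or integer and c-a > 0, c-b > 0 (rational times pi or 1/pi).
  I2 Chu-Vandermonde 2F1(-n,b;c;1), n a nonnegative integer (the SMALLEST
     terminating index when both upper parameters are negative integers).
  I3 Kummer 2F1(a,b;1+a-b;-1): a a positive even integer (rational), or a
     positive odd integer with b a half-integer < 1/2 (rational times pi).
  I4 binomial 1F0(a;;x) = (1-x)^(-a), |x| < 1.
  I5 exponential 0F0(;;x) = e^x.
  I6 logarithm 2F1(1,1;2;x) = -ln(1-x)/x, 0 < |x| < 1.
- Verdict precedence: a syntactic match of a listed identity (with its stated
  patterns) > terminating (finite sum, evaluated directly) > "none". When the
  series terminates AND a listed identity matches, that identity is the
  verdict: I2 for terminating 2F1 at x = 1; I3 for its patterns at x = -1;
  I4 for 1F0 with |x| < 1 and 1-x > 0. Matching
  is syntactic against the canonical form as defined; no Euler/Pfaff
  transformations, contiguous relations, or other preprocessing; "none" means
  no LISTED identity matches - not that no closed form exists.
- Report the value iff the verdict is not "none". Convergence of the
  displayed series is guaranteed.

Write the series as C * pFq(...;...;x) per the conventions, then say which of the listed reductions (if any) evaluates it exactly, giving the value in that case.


At argument -1: a 2F1 with upper {-11, 2}, lower {14}, scaled by C = -8/11. Verdict (x = -1): Kummer's theorem (I3) applies (x = -1; c = 14 equals 1+a-b for upper {-11, 2}: listed pattern). Exact value: -52/11.

Key step: x = (-1) and the lower running product (C = -8/11, x = -1) is a rising factorial.
Adjacent-term ratio: r(k) = (-1) * (k-11) (k+2) / [(k+14) (k+1)] - rational in k, leading ratio (-1); with t_0 = -8/11, classification follows.


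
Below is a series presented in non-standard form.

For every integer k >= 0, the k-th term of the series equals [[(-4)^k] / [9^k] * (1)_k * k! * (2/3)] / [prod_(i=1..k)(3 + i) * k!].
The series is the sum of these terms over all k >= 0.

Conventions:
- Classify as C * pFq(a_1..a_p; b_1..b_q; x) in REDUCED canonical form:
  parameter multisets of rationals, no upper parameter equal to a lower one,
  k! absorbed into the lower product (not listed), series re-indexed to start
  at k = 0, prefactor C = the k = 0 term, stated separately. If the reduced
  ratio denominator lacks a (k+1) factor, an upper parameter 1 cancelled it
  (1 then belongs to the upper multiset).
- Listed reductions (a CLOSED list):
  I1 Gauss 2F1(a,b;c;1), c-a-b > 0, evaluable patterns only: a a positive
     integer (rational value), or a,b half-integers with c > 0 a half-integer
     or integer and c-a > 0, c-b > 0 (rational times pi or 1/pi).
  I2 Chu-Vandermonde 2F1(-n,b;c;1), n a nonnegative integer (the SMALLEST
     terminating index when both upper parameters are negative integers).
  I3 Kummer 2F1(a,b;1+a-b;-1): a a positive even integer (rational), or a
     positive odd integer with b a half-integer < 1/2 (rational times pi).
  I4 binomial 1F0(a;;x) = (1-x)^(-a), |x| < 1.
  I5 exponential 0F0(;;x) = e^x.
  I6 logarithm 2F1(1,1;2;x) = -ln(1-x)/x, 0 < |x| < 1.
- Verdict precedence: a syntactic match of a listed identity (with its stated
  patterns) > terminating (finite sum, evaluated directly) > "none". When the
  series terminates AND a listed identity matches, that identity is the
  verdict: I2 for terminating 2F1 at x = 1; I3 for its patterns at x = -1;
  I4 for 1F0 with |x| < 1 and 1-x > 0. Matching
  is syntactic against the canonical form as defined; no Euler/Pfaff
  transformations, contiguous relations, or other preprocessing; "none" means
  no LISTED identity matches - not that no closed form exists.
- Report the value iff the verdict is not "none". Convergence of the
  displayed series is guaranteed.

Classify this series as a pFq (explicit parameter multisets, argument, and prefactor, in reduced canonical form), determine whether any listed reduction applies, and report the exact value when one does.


With C = 2/3: the canonical form is 2F1(1, 1; 4; -4/9). Verdict: none here - no I1-I6 shape fits x = -4/9 with lower {4}.

The tell: with t_0 = 2/3, the lower running product (prefactor 2/3) is a rising factorial.
Step ratio: r(k) = (-4/9) * (k+1) (k+1) / [(k+4) (k+1)] - rational in k. x = (-4/9); t_0 = 2/3; negate the roots.


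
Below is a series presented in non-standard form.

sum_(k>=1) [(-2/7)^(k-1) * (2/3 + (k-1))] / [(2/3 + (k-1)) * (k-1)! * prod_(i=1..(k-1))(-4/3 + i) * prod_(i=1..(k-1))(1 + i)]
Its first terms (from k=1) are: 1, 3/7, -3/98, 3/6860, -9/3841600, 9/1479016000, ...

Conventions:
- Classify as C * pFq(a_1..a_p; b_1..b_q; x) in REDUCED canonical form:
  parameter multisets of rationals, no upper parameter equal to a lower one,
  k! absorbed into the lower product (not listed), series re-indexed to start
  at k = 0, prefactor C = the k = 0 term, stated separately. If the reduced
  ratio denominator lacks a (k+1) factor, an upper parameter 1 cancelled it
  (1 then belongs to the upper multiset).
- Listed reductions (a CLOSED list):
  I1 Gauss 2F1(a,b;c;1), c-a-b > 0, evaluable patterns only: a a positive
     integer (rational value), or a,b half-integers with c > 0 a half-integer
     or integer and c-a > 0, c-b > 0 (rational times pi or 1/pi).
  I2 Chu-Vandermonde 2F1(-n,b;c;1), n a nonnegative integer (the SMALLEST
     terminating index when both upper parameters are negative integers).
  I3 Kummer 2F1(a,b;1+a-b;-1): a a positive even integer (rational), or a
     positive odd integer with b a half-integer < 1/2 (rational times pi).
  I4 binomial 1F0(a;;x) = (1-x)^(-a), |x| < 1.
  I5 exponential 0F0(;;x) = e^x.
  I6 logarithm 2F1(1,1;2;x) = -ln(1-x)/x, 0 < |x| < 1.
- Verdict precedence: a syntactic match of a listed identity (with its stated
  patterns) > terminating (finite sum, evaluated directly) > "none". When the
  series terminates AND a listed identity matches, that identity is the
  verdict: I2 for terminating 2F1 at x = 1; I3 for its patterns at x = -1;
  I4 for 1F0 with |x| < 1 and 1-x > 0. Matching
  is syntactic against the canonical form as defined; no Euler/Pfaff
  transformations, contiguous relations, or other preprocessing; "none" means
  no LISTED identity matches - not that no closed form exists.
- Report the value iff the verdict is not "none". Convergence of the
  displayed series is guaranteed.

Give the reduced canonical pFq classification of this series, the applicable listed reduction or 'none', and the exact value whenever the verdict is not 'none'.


At argument -2/7: a 0F2 with upper {-}, lower {-1/3, 2}, scaled by C = 1. Verdict: none. Every listed pattern misses the 0F2 form at -2/7, upper {-}.

The tell: t_0 being 1, the factor k + 2/3 cancels (top and bottom), leaving C = 1, x = -2/7.
Ratio: r(k) = (-2/7) * 1 / [(k-1/3) (k+2) (k+1)] ; factor over Q: parameters, x = (-2/7), and C = 1.


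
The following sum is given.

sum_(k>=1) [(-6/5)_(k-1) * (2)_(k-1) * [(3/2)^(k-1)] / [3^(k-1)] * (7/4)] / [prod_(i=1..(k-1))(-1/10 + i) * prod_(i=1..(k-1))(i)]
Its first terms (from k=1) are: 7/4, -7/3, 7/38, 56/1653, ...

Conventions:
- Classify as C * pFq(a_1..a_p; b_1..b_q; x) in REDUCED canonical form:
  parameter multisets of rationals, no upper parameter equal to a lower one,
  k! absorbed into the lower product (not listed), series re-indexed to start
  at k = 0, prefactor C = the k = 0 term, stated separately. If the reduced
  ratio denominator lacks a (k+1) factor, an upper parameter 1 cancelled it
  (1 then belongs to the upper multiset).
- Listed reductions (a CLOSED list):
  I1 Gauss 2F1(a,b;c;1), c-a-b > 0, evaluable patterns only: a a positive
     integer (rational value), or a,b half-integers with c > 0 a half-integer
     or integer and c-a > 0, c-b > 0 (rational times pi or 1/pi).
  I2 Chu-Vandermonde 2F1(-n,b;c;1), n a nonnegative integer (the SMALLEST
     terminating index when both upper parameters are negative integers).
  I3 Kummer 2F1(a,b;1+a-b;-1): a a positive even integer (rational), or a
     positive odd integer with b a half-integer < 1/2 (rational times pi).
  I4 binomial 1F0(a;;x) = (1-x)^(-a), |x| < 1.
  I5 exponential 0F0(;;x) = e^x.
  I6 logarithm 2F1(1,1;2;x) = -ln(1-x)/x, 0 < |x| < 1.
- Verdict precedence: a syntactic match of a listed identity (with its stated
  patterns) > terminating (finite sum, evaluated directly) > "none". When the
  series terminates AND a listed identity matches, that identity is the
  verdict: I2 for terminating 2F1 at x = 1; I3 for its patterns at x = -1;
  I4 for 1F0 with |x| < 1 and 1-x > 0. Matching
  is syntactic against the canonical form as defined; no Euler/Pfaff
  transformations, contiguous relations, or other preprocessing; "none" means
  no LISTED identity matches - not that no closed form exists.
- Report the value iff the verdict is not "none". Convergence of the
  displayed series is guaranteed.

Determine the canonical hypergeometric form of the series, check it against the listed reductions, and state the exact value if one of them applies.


Structural cue: with t_0 = 7/4, the two k-th powers (C = 7/4, x = 1/2) combine into one argument.
Term ratio: r(k) = (1/2) * (k-6/5) (k+2) / [(k+9/10) (k+1)] - poly over poly, x = (1/2) from leading terms; C = 7/4 at k = 0.

Reduced: x = 1/2, 2F1, upper = {-6/5, 2}, lower = {9/10}, C = 7/4. Verdict: none - at argument 1/2 the multisets {-6/5, 2} ; {9/10} match no listed identity.


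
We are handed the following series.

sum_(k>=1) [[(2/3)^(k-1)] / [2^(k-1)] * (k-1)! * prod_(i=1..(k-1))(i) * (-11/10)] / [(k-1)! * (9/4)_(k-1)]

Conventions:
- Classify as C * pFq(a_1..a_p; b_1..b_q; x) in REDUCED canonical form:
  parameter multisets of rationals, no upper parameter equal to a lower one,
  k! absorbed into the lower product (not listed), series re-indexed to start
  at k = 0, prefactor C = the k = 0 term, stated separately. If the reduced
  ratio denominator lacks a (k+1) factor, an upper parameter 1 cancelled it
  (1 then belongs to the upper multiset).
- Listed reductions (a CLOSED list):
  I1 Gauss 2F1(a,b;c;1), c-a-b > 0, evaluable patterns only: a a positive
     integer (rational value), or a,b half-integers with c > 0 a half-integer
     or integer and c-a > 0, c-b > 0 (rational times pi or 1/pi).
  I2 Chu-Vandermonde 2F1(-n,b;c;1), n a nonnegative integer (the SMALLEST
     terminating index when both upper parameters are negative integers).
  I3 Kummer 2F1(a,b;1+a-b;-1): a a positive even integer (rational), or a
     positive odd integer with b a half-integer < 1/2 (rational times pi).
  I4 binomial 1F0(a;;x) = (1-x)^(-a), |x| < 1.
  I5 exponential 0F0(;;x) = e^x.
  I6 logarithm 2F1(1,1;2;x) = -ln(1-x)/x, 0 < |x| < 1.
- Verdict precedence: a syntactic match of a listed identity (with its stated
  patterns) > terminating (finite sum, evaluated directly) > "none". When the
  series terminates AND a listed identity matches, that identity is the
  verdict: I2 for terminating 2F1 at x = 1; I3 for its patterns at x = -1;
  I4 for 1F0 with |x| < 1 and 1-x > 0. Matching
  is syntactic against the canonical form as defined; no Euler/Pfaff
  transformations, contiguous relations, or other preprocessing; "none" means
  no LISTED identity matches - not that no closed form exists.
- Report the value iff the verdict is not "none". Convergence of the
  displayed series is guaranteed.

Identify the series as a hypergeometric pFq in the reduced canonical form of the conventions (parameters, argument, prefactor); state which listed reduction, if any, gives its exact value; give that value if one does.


Classification (C = -11/10): 2F1 with upper {1, 1}, lower {9/4}, argument x = 1/3. Verdict: none - at argument 1/3 the multisets {1, 1} ; {9/4} match no listed identity.

First insight: from the first term -11/10: the two k-th powers (C = -11/10, x = 1/3) combine into one argument.
Adjacent-term ratio: r(k) = (1/3) * (k+1) (k+1) / [(k+9/4) (k+1)] - rational in k. x = (1/3); t_0 = -11/10; negate the roots.


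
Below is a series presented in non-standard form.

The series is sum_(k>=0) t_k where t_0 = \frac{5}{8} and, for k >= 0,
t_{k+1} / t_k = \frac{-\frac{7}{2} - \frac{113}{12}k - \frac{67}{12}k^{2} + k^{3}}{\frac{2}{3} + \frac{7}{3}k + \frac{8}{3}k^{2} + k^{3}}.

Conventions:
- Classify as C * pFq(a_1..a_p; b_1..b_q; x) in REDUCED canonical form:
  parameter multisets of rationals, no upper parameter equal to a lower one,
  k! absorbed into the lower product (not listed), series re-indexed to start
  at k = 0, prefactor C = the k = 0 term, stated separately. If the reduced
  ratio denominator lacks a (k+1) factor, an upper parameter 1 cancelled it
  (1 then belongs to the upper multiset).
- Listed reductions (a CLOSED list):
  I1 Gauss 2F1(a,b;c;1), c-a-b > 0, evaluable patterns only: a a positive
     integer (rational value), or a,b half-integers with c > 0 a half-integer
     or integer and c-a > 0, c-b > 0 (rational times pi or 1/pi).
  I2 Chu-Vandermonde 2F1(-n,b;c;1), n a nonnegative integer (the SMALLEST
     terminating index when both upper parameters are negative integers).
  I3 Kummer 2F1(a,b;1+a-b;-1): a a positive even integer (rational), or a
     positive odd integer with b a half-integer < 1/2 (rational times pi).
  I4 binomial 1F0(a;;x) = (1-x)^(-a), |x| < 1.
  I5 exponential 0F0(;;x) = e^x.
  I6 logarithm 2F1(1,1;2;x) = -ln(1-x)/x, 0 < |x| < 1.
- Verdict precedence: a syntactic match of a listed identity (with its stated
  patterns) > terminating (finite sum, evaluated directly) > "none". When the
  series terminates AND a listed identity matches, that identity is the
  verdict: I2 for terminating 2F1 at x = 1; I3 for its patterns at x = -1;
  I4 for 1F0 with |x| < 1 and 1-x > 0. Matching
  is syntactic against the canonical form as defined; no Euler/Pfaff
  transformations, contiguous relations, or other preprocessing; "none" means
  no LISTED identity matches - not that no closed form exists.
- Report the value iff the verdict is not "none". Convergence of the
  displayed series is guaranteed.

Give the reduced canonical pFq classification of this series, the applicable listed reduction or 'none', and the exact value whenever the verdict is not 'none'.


Prefactor \frac{5}{8}, argument 1: 2F1 with upper {-7, \frac{3}{4}} over lower {1}. Verdict: this is Chu-Vandermonde (I2) (terminating 2F1 at x = 1 with n = 7, b = 3/4, c = 1). Sum: \frac{82875}{2097152}.

First insight: from the first term \frac{5}{8}: roots of the ratio polynomials (C = 5/8, x = 1) are the negated parameters.
Term ratio: r(k) = 1 * (k-7) (k+\frac{3}{4}) / [(k+1) (k+1)] - rational; roots negated = parameters, x = 1, C = \frac{5}{8}.


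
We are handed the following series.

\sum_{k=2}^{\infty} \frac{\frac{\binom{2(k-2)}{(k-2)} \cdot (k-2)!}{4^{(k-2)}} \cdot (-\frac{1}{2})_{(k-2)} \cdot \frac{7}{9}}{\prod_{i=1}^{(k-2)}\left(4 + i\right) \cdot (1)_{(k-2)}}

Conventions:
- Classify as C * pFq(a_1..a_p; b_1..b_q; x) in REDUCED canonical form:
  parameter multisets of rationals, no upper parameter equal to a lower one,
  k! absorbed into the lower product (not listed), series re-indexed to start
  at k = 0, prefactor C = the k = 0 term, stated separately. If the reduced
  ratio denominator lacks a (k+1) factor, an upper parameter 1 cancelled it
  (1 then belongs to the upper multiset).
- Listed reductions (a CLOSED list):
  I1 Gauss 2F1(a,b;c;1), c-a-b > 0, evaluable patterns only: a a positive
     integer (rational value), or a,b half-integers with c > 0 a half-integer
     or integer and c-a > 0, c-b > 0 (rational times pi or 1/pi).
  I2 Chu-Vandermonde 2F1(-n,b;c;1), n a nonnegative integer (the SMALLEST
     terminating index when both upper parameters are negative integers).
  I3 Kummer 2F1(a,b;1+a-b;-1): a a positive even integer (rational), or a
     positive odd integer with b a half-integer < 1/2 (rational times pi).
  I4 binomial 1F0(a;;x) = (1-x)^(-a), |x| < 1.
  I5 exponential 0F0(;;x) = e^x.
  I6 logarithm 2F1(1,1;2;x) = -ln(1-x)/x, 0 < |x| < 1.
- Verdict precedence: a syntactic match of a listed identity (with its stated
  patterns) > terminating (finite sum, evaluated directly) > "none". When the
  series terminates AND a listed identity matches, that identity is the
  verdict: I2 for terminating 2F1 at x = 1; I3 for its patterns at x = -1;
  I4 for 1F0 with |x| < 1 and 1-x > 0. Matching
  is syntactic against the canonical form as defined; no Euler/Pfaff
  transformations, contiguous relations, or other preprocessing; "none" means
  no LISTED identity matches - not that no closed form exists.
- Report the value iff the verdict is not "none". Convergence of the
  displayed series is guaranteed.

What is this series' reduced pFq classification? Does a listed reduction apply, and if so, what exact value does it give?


Reduced: x = 1, 2F1, upper = {-\frac{1}{2}, \frac{1}{2}}, lower = {5}, C = \frac{7}{9}. Verdict at x = 1: the half-integer Gauss pattern (I1) matches (x = 1; upper {-\frac{1}{2}, \frac{1}{2}} half-integers, c = 5 in the evaluable pattern). Sum: \frac{32768}{14175} / \pi.

First insight: t_0 being \frac{7}{9}, the lower running product (C = 7/9, x = 1) is a rising factorial.
Term ratio: r(k) = 1 * (k-\frac{1}{2}) (k+\frac{1}{2}) / [(k+5) (k+1)] - poly over poly, x = 1 from leading terms; C = \frac{7}{9} at k = 0.
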